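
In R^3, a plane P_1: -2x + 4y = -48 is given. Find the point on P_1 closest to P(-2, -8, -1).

(0, -12, -1)

Foot = P − λn with λ = (n·P − d)/|n|² = (-28 − (-48))/20 = 1.
Foot = (-2, -8, -1) − 1·(-2, 4, 0) = (0, -12, -1).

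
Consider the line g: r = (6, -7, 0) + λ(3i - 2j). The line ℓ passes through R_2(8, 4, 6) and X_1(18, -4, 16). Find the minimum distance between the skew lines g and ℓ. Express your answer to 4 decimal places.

10.8610

A direction vector for ℓ is X_1 − R_2 = (10, -8, 10).
Common perpendicular direction n = (3, -2, 0) × (10, -8, 10) = (-20, -30, -4).
With w = (8, 4, 6) − (6, -7, 0) = (2, 11, 6), w · n = -394.
Distance = |w · n| / |n| = |-394| / √1316 ≈ 10.8610.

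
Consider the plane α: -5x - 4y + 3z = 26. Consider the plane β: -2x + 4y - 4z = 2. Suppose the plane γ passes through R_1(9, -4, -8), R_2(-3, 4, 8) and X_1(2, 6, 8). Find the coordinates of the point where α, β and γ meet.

(-3, -8, -7)

R_1R_2 = (-12, 8, 16), R_1X_1 = (-7, 10, 16); a normal to γ is R_1R_2 × R_1X_1 = (-32, 80, -64).
Using R_1: γ has equation -32x + 80y - 64z = -96.
Solving the 3×3 linear system -5x - 4y + 3z = 26, -2x + 4y - 4z = 2, -32x + 80y - 64z = -96 (e.g. by elimination or Cramer's rule, determinant = -416) gives (-3, -8, -7).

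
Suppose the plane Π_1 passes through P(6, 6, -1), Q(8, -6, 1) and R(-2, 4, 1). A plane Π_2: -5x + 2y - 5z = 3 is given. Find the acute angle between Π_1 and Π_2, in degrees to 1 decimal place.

42.8

PQ = (2, -12, 2), PR = (-8, -2, 2); a normal to Π_1 is PQ × PR = (-20, -20, -100).
Using P: Π_1 has equation -20x - 20y - 100z = -140.
cos θ = |n₁·n₂| / (|n₁||n₂|) = |560| / (√10800 · √54).
θ = arccos(0.73330) ≈ 42.8°.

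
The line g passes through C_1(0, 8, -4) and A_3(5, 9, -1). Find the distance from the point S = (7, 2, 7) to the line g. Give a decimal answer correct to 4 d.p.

9.8067

A direction vector for g is A_3 − C_1 = (5, 1, 3).
Taking (0, 8, -4) on g with direction v = (5, 1, 3): w = S − (0, 8, -4) = (7, -6, 11), and w × v = (-29, 34, 37).
Distance = |w × v| / |v| = √3366 / √35 ≈ 9.8067.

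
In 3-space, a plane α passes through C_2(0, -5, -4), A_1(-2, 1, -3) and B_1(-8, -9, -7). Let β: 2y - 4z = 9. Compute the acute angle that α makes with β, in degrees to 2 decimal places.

18.43

C_2A_1 = (-2, 6, 1), C_2B_1 = (-8, -4, -3); a normal to α is C_2A_1 × C_2B_1 = (-14, -14, 56).
Using C_2: α has equation -14x - 14y + 56z = -154.
cos θ = |n₁·n₂| / (|n₁||n₂|) = |-252| / (√3528 · √20).
θ = arccos(0.94868) ≈ 18.43°.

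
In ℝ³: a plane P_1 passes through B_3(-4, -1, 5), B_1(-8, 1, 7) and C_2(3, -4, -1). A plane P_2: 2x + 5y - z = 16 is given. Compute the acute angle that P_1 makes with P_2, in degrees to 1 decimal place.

22.2

B_3B_1 = (-4, 2, 2), B_3C_2 = (7, -3, -6); a normal to P_1 is B_3B_1 × B_3C_2 = (-6, -10, -2).
Using B_3: P_1 has equation -6x - 10y - 2z = 24.
cos θ = |n₁·n₂| / (|n₁||n₂|) = |-60| / (√140 · √30).
θ = arccos(0.92582) ≈ 22.2°.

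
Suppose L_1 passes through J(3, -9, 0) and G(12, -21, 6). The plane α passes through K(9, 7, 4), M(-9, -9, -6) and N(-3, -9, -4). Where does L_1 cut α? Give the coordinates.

A direction vector for L_1 is G − J = (9, -12, 6).
KM = (-18, -16, -10), KN = (-12, -16, -8); a normal to α is KM × KN = (-32, -24, 96).
Using K: α has equation -32x - 24y + 96z = -72.
Substitute r = (3, -9, 0) + t(9, -12, 6) into the plane: 120 + 576t = -72, so t = -1/3.
Intersection: (3, -9, 0) + (-1/3)·(9, -12, 6) = (0, -5, -2).

(0, -5, -2)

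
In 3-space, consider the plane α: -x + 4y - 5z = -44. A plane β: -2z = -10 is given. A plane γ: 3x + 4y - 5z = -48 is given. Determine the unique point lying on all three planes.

Solving the 3×3 linear system -x + 4y - 5z = -44, -2z = -10, 3x + 4y - 5z = -48 (e.g. by elimination or Cramer's rule, determinant = -32) gives (-1, -5, 5).

(-1, -5, 5)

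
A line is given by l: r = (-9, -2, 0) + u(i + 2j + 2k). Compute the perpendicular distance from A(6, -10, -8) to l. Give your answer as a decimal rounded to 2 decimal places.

17.91

Taking (-9, -2, 0) on l with direction v = (1, 2, 2): w = A − (-9, -2, 0) = (15, -8, -8), and w × v = (0, -38, 38).
Distance = |w × v| / |v| = √2888 / √9 ≈ 17.91.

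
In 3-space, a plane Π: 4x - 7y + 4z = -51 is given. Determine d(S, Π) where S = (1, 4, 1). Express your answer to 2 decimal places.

3.44

n·S − d = (4)·(1) + (-7)·(4) + (4)·(1) − (-51) = 31; |n| = √81.
Distance = |31| / √81 = 31/√81 ≈ 3.44.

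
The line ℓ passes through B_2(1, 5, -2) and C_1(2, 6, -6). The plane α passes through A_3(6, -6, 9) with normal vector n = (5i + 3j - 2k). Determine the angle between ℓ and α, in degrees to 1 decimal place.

37.7

A direction vector for ℓ is C_1 − B_2 = (1, 1, -4).
α: n·r = n·A_3 gives 5x + 3y - 2z = -6.
sin θ = |n·v| / (|n||v|) = |16| / (√38 · √18) = 0.61178.
θ ≈ 37.7°.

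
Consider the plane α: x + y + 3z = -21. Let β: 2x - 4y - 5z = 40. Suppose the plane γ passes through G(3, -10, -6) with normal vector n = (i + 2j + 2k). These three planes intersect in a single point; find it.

(-5, -10, -2)

γ: n·r = n·G gives x + 2y + 2z = -29.
Solving the 3×3 linear system x + y + 3z = -21, 2x - 4y - 5z = 40, x + 2y + 2z = -29 (e.g. by elimination or Cramer's rule, determinant = 17) gives (-5, -10, -2).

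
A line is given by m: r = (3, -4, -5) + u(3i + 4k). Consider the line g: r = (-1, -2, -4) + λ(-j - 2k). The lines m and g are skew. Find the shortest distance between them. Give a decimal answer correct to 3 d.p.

0.896

Common perpendicular direction n = (3, 0, 4) × (0, -1, -2) = (4, 6, -3).
With w = (-1, -2, -4) − (3, -4, -5) = (-4, 2, 1), w · n = -7.
Distance = |w · n| / |n| = |-7| / √61 ≈ 0.896.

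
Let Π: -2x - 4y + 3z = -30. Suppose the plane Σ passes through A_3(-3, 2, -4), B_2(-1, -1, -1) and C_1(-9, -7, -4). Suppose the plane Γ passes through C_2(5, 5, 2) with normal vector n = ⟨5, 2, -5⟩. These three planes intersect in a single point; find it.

(-1, 5, -4)

A_3B_2 = (2, -3, 3), A_3C_1 = (-6, -9, 0); a normal to Σ is A_3B_2 × A_3C_1 = (27, -18, -36).
Using A_3: Σ has equation 27x - 18y - 36z = 27.
Γ: n·r = n·C_2 gives 5x + 2y - 5z = 25.
Solving the 3×3 linear system -2x - 4y + 3z = -30, 27x - 18y - 36z = 27, 5x + 2y - 5z = 25 (e.g. by elimination or Cramer's rule, determinant = 288) gives (-1, 5, -4).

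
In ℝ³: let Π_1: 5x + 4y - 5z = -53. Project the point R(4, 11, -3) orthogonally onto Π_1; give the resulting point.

Foot = R − λn with λ = (n·R − d)/|n|² = (79 − (-53))/66 = 2.
Foot = (4, 11, -3) − 2·(5, 4, -5) = (-6, 3, 7).

(-6, 3, 7)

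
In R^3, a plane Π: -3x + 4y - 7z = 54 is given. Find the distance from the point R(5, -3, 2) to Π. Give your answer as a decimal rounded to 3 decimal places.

n·R − d = (-3)·(5) + (4)·(-3) + (-7)·(2) − 54 = -95; |n| = √74.
Distance = |-95| / √74 = 95/√74 ≈ 11.044.

11.044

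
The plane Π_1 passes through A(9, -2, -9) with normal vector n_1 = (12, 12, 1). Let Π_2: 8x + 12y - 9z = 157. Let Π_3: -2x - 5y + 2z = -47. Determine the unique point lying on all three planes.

Π_1: n_1·r = n_1·A gives 12x + 12y + z = 75.
Solving the 3×3 linear system 12x + 12y + z = 75, 8x + 12y - 9z = 157, -2x - 5y + 2z = -47 (e.g. by elimination or Cramer's rule, determinant = -244) gives (2, 5, -9).

(2, 5, -9)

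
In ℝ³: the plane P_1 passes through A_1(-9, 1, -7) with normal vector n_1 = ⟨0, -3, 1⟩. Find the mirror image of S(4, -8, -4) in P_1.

(4, 10, -10)

P_1: n_1·r = n_1·A_1 gives -3y + z = -10.
λ = (n·S − d)/|n|² = (20 − (-10))/10 = 3.
Reflection = S − 2λn = (4, -8, -4) − 6·(0, -3, 1) = (4, 10, -10).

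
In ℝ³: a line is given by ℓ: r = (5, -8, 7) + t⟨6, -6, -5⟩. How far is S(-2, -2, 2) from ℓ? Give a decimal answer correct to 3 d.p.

9.002

Taking (5, -8, 7) on ℓ with direction v = (6, -6, -5): w = S − (5, -8, 7) = (-7, 6, -5), and w × v = (-60, -65, 6).
Distance = |w × v| / |v| = √7861 / √97 ≈ 9.002.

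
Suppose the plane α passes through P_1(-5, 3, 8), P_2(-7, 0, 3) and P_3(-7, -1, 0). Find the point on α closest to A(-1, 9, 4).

P_1P_2 = (-2, -3, -5), P_1P_3 = (-2, -4, -8); a normal to α is P_1P_2 × P_1P_3 = (4, -6, 2).
Using P_1: α has equation 4x - 6y + 2z = -22.
Foot = A − λn with λ = (n·A − d)/|n|² = (-50 − (-22))/56 = -1/2.
Foot = (-1, 9, 4) − (-1/2)·(4, -6, 2) = (1, 6, 5).

(1, 6, 5)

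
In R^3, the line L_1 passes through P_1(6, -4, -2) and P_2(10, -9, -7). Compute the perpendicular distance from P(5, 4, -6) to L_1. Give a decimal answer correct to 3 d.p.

A direction vector for L_1 is P_2 − P_1 = (4, -5, -5).
Taking (6, -4, -2) on L_1 with direction v = (4, -5, -5): w = P − (6, -4, -2) = (-1, 8, -4), and w × v = (-60, -21, -27).
Distance = |w × v| / |v| = √4770 / √66 ≈ 8.501.

8.501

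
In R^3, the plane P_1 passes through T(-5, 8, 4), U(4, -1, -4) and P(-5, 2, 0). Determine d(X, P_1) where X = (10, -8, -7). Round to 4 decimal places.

2.4545

TU = (9, -9, -8), TP = (0, -6, -4); a normal to P_1 is TU × TP = (-12, 36, -54).
Using T: P_1 has equation -12x + 36y - 54z = 132.
n·X − d = (-12)·(10) + (36)·(-8) + (-54)·(-7) − 132 = -162; |n| = √4356.
Distance = |-162| / √4356 = 162/√4356 ≈ 2.4545.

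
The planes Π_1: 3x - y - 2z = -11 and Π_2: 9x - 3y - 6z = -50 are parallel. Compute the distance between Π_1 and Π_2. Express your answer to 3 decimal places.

Rescale Π_2 by 1/3: 3x - y - 2z = -50/3. Then distance = |-11 − (-50/3)| / √14 ≈ 1.514.

1.514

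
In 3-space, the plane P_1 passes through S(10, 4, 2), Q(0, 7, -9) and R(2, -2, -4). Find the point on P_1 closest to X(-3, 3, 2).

SQ = (-10, 3, -11), SR = (-8, -6, -6); a normal to P_1 is SQ × SR = (-84, 28, 84).
Using S: P_1 has equation -84x + 28y + 84z = -560.
Foot = X − λn with λ = (n·X − d)/|n|² = (504 − (-560))/14896 = 1/14.
Foot = (-3, 3, 2) − (1/14)·(-84, 28, 84) = (3, 1, -4).

(3, 1, -4)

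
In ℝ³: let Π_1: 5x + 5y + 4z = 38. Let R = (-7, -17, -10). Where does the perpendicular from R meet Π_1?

(8, -2, 2)

Foot = R − λn with λ = (n·R − d)/|n|² = (-160 − 38)/66 = -3.
Foot = (-7, -17, -10) − (-3)·(5, 5, 4) = (8, -2, 2).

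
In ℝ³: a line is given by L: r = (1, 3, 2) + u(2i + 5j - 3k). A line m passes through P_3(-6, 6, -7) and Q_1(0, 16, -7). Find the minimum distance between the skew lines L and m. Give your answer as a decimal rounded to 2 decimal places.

4.78

A direction vector for m is Q_1 − P_3 = (6, 10, 0).
Common perpendicular direction n = (2, 5, -3) × (6, 10, 0) = (30, -18, -10).
With w = (-6, 6, -7) − (1, 3, 2) = (-7, 3, -9), w · n = -174.
Distance = |w · n| / |n| = |-174| / √1324 ≈ 4.78.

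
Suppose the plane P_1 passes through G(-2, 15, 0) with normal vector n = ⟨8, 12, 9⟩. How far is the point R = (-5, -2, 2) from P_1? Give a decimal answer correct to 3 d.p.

P_1: n·r = n·G gives 8x + 12y + 9z = 164.
n·R − d = (8)·(-5) + (12)·(-2) + (9)·(2) − 164 = -210; |n| = √289.
Distance = |-210| / √289 = 210/√289 ≈ 12.353.

12.353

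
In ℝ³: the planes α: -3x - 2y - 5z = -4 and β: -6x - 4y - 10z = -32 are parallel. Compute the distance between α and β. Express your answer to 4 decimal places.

Rescale β by 1/2: -3x - 2y - 5z = -16. Then distance = |-4 − (-16)| / √38 ≈ 1.9467.

1.9467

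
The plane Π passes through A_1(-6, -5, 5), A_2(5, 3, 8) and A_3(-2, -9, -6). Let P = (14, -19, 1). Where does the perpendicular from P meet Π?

(6, -5, -7)

A_1A_2 = (11, 8, 3), A_1A_3 = (4, -4, -11); a normal to Π is A_1A_2 × A_1A_3 = (-76, 133, -76).
Using A_1: Π has equation -76x + 133y - 76z = -589.
Foot = P − λn with λ = (n·P − d)/|n|² = (-3667 − (-589))/29241 = -2/19.
Foot = (14, -19, 1) − (-2/19)·(-76, 133, -76) = (6, -5, -7).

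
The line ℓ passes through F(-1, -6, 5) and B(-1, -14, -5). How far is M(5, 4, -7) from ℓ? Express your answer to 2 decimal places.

16.44

A direction vector for ℓ is B − F = (0, -8, -10).
Taking (-1, -6, 5) on ℓ with direction v = (0, -8, -10): w = M − (-1, -6, 5) = (6, 10, -12), and w × v = (-196, 60, -48).
Distance = |w × v| / |v| = √44320 / √164 ≈ 16.44.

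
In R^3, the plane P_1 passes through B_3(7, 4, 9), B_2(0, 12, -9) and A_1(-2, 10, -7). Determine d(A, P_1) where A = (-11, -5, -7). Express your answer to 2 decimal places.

9.25

B_3B_2 = (-7, 8, -18), B_3A_1 = (-9, 6, -16); a normal to P_1 is B_3B_2 × B_3A_1 = (-20, 50, 30).
Using B_3: P_1 has equation -20x + 50y + 30z = 330.
n·A − d = (-20)·(-11) + (50)·(-5) + (30)·(-7) − 330 = -570; |n| = √3800.
Distance = |-570| / √3800 = 570/√3800 ≈ 9.25.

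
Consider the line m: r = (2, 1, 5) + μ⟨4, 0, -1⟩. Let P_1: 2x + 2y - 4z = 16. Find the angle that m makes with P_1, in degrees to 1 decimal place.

sin θ = |n·v| / (|n||v|) = |12| / (√24 · √17) = 0.59409.
θ ≈ 36.4°.

36.4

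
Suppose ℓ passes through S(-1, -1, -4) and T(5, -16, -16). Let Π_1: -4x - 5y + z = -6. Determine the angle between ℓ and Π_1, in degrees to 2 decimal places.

17.40

A direction vector for ℓ is T − S = (6, -15, -12).
sin θ = |n·v| / (|n||v|) = |39| / (√42 · √405) = 0.29903.
θ ≈ 17.40°.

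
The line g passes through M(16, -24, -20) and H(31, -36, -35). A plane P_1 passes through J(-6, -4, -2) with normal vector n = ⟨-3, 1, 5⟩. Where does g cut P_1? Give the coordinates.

(-4, -8, 0)

A direction vector for g is H − M = (15, -12, -15).
P_1: n·r = n·J gives -3x + y + 5z = 4.
Substitute r = (16, -24, -20) + t(15, -12, -15) into the plane: -172 + (-132)t = 4, so t = -4/3.
Intersection: (16, -24, -20) + (-4/3)·(15, -12, -15) = (-4, -8, 0).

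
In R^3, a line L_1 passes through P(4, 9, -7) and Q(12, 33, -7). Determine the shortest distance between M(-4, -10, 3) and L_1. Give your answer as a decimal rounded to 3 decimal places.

10.124

A direction vector for L_1 is Q − P = (8, 24, 0).
Taking (4, 9, -7) on L_1 with direction v = (8, 24, 0): w = M − (4, 9, -7) = (-8, -19, 10), and w × v = (-240, 80, -40).
Distance = |w × v| / |v| = √65600 / √640 ≈ 10.124.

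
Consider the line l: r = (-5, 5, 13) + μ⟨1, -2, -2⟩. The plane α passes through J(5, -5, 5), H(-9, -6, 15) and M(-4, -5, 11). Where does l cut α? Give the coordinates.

JH = (-14, -1, 10), JM = (-9, 0, 6); a normal to α is JH × JM = (-6, -6, -9).
Using J: α has equation -6x - 6y - 9z = -45.
Substitute r = (-5, 5, 13) + t(1, -2, -2) into the plane: -117 + 24t = -45, so t = 3.
Intersection: (-5, 5, 13) + 3·(1, -2, -2) = (-2, -1, 7).

(-2, -1, 7)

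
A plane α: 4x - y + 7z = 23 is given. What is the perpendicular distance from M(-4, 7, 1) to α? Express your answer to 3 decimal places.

n·M − d = (4)·(-4) + (-1)·(7) + (7)·(1) − 23 = -39; |n| = √66.
Distance = |-39| / √66 = 39/√66 ≈ 4.801.

4.801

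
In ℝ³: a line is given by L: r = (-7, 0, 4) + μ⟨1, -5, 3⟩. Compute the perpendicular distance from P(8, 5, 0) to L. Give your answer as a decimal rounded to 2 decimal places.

Taking (-7, 0, 4) on L with direction v = (1, -5, 3): w = P − (-7, 0, 4) = (15, 5, -4), and w × v = (-5, -49, -80).
Distance = |w × v| / |v| = √8826 / √35 ≈ 15.88.

15.88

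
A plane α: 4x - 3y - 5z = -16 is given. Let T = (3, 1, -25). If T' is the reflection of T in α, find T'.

(-21, 19, 5)

λ = (n·T − d)/|n|² = (134 − (-16))/50 = 3.
Reflection = T − 2λn = (3, 1, -25) − 6·(4, -3, -5) = (-21, 19, 5).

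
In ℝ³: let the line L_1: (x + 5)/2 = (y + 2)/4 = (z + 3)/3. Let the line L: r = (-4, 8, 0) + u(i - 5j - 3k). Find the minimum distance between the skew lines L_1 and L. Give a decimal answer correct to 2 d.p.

3.02

L_1 has direction (2, 4, 3) through (-5, -2, -3).
Common perpendicular direction n = (2, 4, 3) × (1, -5, -3) = (3, 9, -14).
With w = (-4, 8, 0) − (-5, -2, -3) = (1, 10, 3), w · n = 51.
Distance = |w · n| / |n| = |51| / √286 ≈ 3.02.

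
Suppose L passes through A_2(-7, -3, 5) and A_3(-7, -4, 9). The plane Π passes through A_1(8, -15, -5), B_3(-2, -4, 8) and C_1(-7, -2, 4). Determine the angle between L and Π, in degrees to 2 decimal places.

26.98

A direction vector for L is A_3 − A_2 = (0, -1, 4).
A_1B_3 = (-10, 11, 13), A_1C_1 = (-15, 13, 9); a normal to Π is A_1B_3 × A_1C_1 = (-70, -105, 35).
Using A_1: Π has equation -70x - 105y + 35z = 840.
sin θ = |n·v| / (|n||v|) = |245| / (√17150 · √17) = 0.45374.
θ ≈ 26.98°.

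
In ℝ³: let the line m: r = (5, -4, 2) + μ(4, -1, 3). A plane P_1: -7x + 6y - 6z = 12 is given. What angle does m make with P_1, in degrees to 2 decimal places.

67.99

sin θ = |n·v| / (|n||v|) = |-52| / (√121 · √26) = 0.92709.
θ ≈ 67.99°.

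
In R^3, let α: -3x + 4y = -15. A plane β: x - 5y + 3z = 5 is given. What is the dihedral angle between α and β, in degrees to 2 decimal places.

cos θ = |n₁·n₂| / (|n₁||n₂|) = |-23| / (√25 · √35).
θ = arccos(0.77754) ≈ 38.96°.

38.96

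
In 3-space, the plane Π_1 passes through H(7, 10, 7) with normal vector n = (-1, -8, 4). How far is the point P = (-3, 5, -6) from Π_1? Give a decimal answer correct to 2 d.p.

Π_1: n·r = n·H gives -x - 8y + 4z = -59.
n·P − d = (-1)·(-3) + (-8)·(5) + (4)·(-6) − (-59) = -2; |n| = √81.
Distance = |-2| / √81 = 2/√81 ≈ 0.22.

0.22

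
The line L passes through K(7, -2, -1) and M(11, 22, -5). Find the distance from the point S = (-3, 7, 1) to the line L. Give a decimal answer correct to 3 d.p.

11.772

A direction vector for L is M − K = (4, 24, -4).
Taking (7, -2, -1) on L with direction v = (4, 24, -4): w = S − (7, -2, -1) = (-10, 9, 2), and w × v = (-84, -32, -276).
Distance = |w × v| / |v| = √84256 / √608 ≈ 11.772.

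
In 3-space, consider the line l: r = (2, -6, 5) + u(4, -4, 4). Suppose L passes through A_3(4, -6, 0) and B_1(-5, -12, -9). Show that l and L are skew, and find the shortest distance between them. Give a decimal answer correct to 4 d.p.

A direction vector for L is B_1 − A_3 = (-9, -6, -9).
Common perpendicular direction n = (4, -4, 4) × (-9, -6, -9) = (60, 0, -60).
With w = (4, -6, 0) − (2, -6, 5) = (2, 0, -5), w · n = 420.
Since n ≠ 0 the lines are not parallel, and w · n = 420 ≠ 0 so they do not intersect; hence they are skew.
Distance = |w · n| / |n| = |420| / √7200 ≈ 4.9497.

4.9497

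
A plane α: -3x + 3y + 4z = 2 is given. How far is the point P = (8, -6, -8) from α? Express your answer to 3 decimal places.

n·P − d = (-3)·(8) + (3)·(-6) + (4)·(-8) − 2 = -76; |n| = √34.
Distance = |-76| / √34 = 76/√34 ≈ 13.034.

13.034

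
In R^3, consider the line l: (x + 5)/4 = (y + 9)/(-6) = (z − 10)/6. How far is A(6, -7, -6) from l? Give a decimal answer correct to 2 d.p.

18.29

l has direction (4, -6, 6) through (-5, -9, 10).
Taking (-5, -9, 10) on l with direction v = (4, -6, 6): w = A − (-5, -9, 10) = (11, 2, -16), and w × v = (-84, -130, -74).
Distance = |w × v| / |v| = √29432 / √88 ≈ 18.29.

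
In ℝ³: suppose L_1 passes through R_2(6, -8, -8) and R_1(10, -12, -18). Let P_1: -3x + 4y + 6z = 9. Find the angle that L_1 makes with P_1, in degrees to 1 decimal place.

A direction vector for L_1 is R_1 − R_2 = (4, -4, -10).
sin θ = |n·v| / (|n||v|) = |-88| / (√61 · √132) = 0.98069.
θ ≈ 78.7°.

78.7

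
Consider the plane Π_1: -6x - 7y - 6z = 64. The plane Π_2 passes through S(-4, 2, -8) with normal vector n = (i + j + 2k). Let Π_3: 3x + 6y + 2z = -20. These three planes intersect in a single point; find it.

(-6, 2, -7)

Π_2: n·r = n·S gives x + y + 2z = -18.
Solving the 3×3 linear system -6x - 7y - 6z = 64, x + y + 2z = -18, 3x + 6y + 2z = -20 (e.g. by elimination or Cramer's rule, determinant = 14) gives (-6, 2, -7).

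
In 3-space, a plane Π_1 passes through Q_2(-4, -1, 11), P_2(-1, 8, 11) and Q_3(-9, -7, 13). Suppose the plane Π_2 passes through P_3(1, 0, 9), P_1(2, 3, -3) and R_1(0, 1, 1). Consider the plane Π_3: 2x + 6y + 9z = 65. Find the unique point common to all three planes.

Q_2P_2 = (3, 9, 0), Q_2Q_3 = (-5, -6, 2); a normal to Π_1 is Q_2P_2 × Q_2Q_3 = (18, -6, 27).
Using Q_2: Π_1 has equation 18x - 6y + 27z = 231.
P_3P_1 = (1, 3, -12), P_3R_1 = (-1, 1, -8); a normal to Π_2 is P_3P_1 × P_3R_1 = (-12, 20, 4).
Using P_3: Π_2 has equation -12x + 20y + 4z = 24.
Solving the 3×3 linear system 18x - 6y + 27z = 231, -12x + 20y + 4z = 24, 2x + 6y + 9z = 65 (e.g. by elimination or Cramer's rule, determinant = -912) gives (-5, -4, 11).

(-5, -4, 11)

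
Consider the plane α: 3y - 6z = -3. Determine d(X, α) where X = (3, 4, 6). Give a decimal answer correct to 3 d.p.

3.130

n·X − d = (0)·(3) + (3)·(4) + (-6)·(6) − (-3) = -21; |n| = √45.
Distance = |-21| / √45 = 21/√45 ≈ 3.130.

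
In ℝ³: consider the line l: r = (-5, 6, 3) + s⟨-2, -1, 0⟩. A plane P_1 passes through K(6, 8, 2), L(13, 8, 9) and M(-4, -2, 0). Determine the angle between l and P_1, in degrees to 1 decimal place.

KL = (7, 0, 7), KM = (-10, -10, -2); a normal to P_1 is KL × KM = (70, -56, -70).
Using K: P_1 has equation 70x - 56y - 70z = -168.
sin θ = |n·v| / (|n||v|) = |-84| / (√12936 · √5) = 0.33029.
θ ≈ 19.3°.

19.3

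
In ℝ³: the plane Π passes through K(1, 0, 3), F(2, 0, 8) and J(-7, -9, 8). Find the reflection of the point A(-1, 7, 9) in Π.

(9, -3, 7)

KF = (1, 0, 5), KJ = (-8, -9, 5); a normal to Π is KF × KJ = (45, -45, -9).
Using K: Π has equation 45x - 45y - 9z = 18.
λ = (n·A − d)/|n|² = (-441 − 18)/4131 = -1/9.
Reflection = A − 2λn = (-1, 7, 9) − (-2/9)·(45, -45, -9) = (9, -3, 7).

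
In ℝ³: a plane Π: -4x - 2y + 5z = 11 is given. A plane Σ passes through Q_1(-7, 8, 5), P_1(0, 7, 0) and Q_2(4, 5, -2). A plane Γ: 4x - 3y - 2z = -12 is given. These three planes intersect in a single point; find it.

Q_1P_1 = (7, -1, -5), Q_1Q_2 = (11, -3, -7); a normal to Σ is Q_1P_1 × Q_1Q_2 = (-8, -6, -10).
Using Q_1: Σ has equation -8x - 6y - 10z = -42.
Solving the 3×3 linear system -4x - 2y + 5z = 11, -8x - 6y - 10z = -42, 4x - 3y - 2z = -12 (e.g. by elimination or Cramer's rule, determinant = 424) gives (0, 2, 3).

(0, 2, 3)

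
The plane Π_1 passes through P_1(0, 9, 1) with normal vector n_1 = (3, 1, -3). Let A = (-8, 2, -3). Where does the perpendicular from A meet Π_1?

(-5, 3, -6)

Π_1: n_1·r = n_1·P_1 gives 3x + y - 3z = 6.
Foot = A − λn with λ = (n·A − d)/|n|² = (-13 − 6)/19 = -1.
Foot = (-8, 2, -3) − (-1)·(3, 1, -3) = (-5, 3, -6).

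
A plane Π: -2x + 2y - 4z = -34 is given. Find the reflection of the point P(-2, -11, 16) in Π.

(-10, -3, 0)

λ = (n·P − d)/|n|² = (-82 − (-34))/24 = -2.
Reflection = P − 2λn = (-2, -11, 16) − (-4)·(-2, 2, -4) = (-10, -3, 0).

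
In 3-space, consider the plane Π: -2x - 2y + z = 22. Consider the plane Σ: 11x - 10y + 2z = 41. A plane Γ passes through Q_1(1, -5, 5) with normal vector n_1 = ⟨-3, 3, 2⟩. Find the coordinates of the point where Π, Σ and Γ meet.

(-3, -7, 2)

Γ: n_1·r = n_1·Q_1 gives -3x + 3y + 2z = -8.
Solving the 3×3 linear system -2x - 2y + z = 22, 11x - 10y + 2z = 41, -3x + 3y + 2z = -8 (e.g. by elimination or Cramer's rule, determinant = 111) gives (-3, -7, 2).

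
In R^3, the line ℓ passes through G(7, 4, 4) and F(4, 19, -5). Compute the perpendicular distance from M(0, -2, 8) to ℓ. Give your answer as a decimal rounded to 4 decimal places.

8.1240

A direction vector for ℓ is F − G = (-3, 15, -9).
Taking (7, 4, 4) on ℓ with direction v = (-3, 15, -9): w = M − (7, 4, 4) = (-7, -6, 4), and w × v = (-6, -75, -123).
Distance = |w × v| / |v| = √20790 / √315 ≈ 8.1240.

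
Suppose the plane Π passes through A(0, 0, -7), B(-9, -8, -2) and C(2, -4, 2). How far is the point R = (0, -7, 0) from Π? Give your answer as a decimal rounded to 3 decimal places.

2.333

AB = (-9, -8, 5), AC = (2, -4, 9); a normal to Π is AB × AC = (-52, 91, 52).
Using A: Π has equation -52x + 91y + 52z = -364.
n·R − d = (-52)·(0) + (91)·(-7) + (52)·(0) − (-364) = -273; |n| = √13689.
Distance = |-273| / √13689 = 273/√13689 ≈ 2.333.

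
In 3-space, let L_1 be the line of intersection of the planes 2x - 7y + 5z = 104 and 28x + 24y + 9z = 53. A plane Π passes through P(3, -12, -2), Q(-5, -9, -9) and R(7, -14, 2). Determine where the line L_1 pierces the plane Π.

(11, -11, 1)

Direction of L_1: (2, -7, 5) × (28, 24, 9) = (-183, 122, 244).
A point on L_1: solving the two plane equations with x = 14 gives (14, -13, -3).
PQ = (-8, 3, -7), PR = (4, -2, 4); a normal to Π is PQ × PR = (-2, 4, 4).
Using P: Π has equation -2x + 4y + 4z = -62.
Substitute r = (14, -13, -3) + t(-183, 122, 244) into the plane: -92 + 1830t = -62, so t = 1/61.
Intersection: (14, -13, -3) + (1/61)·(-183, 122, 244) = (11, -11, 1).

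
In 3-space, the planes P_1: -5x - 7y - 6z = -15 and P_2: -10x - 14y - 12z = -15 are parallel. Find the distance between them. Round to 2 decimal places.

Rescale P_2 by 1/2: -5x - 7y - 6z = -15/2. Then distance = |-15 − (-15/2)| / √110 ≈ 0.72.

0.72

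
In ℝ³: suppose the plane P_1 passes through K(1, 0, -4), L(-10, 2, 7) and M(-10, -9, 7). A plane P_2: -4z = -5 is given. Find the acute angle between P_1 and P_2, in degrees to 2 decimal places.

45.00

KL = (-11, 2, 11), KM = (-11, -9, 11); a normal to P_1 is KL × KM = (121, 0, 121).
Using K: P_1 has equation 121x + 121z = -363.
cos θ = |n₁·n₂| / (|n₁||n₂|) = |-484| / (√29282 · √16).
θ = arccos(0.70711) ≈ 45.00°.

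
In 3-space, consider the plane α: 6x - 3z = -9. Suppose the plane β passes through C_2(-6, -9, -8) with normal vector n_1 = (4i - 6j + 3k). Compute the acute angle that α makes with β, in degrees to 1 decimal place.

73.4

β: n_1·r = n_1·C_2 gives 4x - 6y + 3z = 6.
cos θ = |n₁·n₂| / (|n₁||n₂|) = |15| / (√45 · √61).
θ = arccos(0.28630) ≈ 73.4°.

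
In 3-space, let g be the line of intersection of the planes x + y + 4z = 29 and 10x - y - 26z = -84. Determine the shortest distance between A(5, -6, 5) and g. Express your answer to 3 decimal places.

Direction of g: (1, 1, 4) × (10, -1, -26) = (-22, 66, -11).
A point on g: solving the two plane equations with x = 3 gives (3, 10, 4).
Taking (3, 10, 4) on g with direction v = (-22, 66, -11): w = A − (3, 10, 4) = (2, -16, 1), and w × v = (110, 0, -220).
Distance = |w × v| / |v| = √60500 / √4961 ≈ 3.492.

3.492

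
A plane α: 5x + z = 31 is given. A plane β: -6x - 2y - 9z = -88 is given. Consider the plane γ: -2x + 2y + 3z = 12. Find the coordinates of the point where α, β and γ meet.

Solving the 3×3 linear system 5x + z = 31, -6x - 2y - 9z = -88, -2x + 2y + 3z = 12 (e.g. by elimination or Cramer's rule, determinant = 44) gives (5, 2, 6).

(5, 2, 6)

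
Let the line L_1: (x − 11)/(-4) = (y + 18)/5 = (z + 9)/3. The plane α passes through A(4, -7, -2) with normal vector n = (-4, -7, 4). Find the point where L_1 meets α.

L_1 has direction (-4, 5, 3) through (11, -18, -9).
α: n·r = n·A gives -4x - 7y + 4z = 25.
Substitute r = (11, -18, -9) + t(-4, 5, 3) into the plane: 46 + (-7)t = 25, so t = 3.
Intersection: (11, -18, -9) + 3·(-4, 5, 3) = (-1, -3, 0).

(-1, -3, 0)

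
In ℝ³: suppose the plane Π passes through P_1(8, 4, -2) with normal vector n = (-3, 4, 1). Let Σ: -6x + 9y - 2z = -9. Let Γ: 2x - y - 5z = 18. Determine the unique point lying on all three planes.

Π: n·r = n·P_1 gives -3x + 4y + z = -10.
Solving the 3×3 linear system -3x + 4y + z = -10, -6x + 9y - 2z = -9, 2x - y - 5z = 18 (e.g. by elimination or Cramer's rule, determinant = -7) gives (1, -1, -3).

(1, -1, -3)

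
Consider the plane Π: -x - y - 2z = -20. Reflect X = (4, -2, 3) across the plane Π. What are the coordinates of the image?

λ = (n·X − d)/|n|² = (-8 − (-20))/6 = 2.
Reflection = X − 2λn = (4, -2, 3) − 4·(-1, -1, -2) = (8, 2, 11).

(8, 2, 11)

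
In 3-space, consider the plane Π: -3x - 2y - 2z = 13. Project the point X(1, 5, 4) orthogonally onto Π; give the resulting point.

(-5, 1, 0)

Foot = X − λn with λ = (n·X − d)/|n|² = (-21 − 13)/17 = -2.
Foot = (1, 5, 4) − (-2)·(-3, -2, -2) = (-5, 1, 0).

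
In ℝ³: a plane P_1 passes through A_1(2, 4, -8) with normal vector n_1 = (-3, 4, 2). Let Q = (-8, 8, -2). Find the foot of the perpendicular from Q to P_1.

P_1: n_1·r = n_1·A_1 gives -3x + 4y + 2z = -6.
Foot = Q − λn with λ = (n·Q − d)/|n|² = (52 − (-6))/29 = 2.
Foot = (-8, 8, -2) − 2·(-3, 4, 2) = (-2, 0, -6).

(-2, 0, -6)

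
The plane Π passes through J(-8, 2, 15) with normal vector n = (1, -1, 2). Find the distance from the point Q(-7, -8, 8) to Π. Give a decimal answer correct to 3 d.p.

Π: n·r = n·J gives x - y + 2z = 20.
n·Q − d = (1)·(-7) + (-1)·(-8) + (2)·(8) − 20 = -3; |n| = √6.
Distance = |-3| / √6 = 3/√6 ≈ 1.225.

1.225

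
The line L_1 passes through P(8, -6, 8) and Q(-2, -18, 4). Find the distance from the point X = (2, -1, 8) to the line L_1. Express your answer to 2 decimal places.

7.81

A direction vector for L_1 is Q − P = (-10, -12, -4).
Taking (8, -6, 8) on L_1 with direction v = (-10, -12, -4): w = X − (8, -6, 8) = (-6, 5, 0), and w × v = (-20, -24, 122).
Distance = |w × v| / |v| = √15860 / √260 ≈ 7.81.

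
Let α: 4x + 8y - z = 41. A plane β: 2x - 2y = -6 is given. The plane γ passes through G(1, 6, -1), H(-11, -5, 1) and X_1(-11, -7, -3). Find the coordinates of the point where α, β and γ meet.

(1, 4, -5)

GH = (-12, -11, 2), GX_1 = (-12, -13, -2); a normal to γ is GH × GX_1 = (48, -48, 24).
Using G: γ has equation 48x - 48y + 24z = -264.
Solving the 3×3 linear system 4x + 8y - z = 41, 2x - 2y = -6, 48x - 48y + 24z = -264 (e.g. by elimination or Cramer's rule, determinant = -576) gives (1, 4, -5).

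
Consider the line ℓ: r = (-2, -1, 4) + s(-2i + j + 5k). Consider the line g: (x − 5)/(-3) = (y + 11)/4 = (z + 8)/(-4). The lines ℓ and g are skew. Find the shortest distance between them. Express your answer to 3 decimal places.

3.629

g has direction (-3, 4, -4) through (5, -11, -8).
Common perpendicular direction n = (-2, 1, 5) × (-3, 4, -4) = (-24, -23, -5).
With w = (5, -11, -8) − (-2, -1, 4) = (7, -10, -12), w · n = 122.
Distance = |w · n| / |n| = |122| / √1130 ≈ 3.629.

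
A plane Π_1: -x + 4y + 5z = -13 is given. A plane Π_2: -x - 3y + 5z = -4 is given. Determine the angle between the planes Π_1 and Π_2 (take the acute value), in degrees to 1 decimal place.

68.6

cos θ = |n₁·n₂| / (|n₁||n₂|) = |14| / (√42 · √35).
θ = arccos(0.36515) ≈ 68.6°.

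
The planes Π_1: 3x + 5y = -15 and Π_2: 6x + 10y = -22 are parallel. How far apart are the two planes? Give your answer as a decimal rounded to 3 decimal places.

Rescale Π_2 by 1/2: 3x + 5y = -11. Then distance = |-15 − (-11)| / √34 ≈ 0.686.

0.686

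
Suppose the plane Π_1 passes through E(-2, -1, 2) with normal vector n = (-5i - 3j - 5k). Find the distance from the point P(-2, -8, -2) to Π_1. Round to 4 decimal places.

5.3377

Π_1: n·r = n·E gives -5x - 3y - 5z = 3.
n·P − d = (-5)·(-2) + (-3)·(-8) + (-5)·(-2) − 3 = 41; |n| = √59.
Distance = |41| / √59 = 41/√59 ≈ 5.3377.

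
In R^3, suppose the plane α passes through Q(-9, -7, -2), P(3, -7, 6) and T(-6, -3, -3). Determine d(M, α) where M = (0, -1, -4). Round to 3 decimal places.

2.471

QP = (12, 0, 8), QT = (3, 4, -1); a normal to α is QP × QT = (-32, 36, 48).
Using Q: α has equation -32x + 36y + 48z = -60.
n·M − d = (-32)·(0) + (36)·(-1) + (48)·(-4) − (-60) = -168; |n| = √4624.
Distance = |-168| / √4624 = 168/√4624 ≈ 2.471.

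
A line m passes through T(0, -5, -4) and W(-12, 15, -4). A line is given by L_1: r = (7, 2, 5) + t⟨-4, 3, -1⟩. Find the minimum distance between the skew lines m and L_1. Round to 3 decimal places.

A direction vector for m is W − T = (-12, 20, 0).
Common perpendicular direction n = (-12, 20, 0) × (-4, 3, -1) = (-20, -12, 44).
With w = (7, 2, 5) − (0, -5, -4) = (7, 7, 9), w · n = 172.
Distance = |w · n| / |n| = |172| / √2480 ≈ 3.454.

3.454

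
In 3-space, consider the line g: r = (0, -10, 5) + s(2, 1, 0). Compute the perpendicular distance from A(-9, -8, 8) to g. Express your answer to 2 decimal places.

Taking (0, -10, 5) on g with direction v = (2, 1, 0): w = A − (0, -10, 5) = (-9, 2, 3), and w × v = (-3, 6, -13).
Distance = |w × v| / |v| = √214 / √5 ≈ 6.54.

6.54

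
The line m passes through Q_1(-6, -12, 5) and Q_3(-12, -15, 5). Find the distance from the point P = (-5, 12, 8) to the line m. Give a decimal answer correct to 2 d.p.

21.23

A direction vector for m is Q_3 − Q_1 = (-6, -3, 0).
Taking (-6, -12, 5) on m with direction v = (-6, -3, 0): w = P − (-6, -12, 5) = (1, 24, 3), and w × v = (9, -18, 141).
Distance = |w × v| / |v| = √20286 / √45 ≈ 21.23.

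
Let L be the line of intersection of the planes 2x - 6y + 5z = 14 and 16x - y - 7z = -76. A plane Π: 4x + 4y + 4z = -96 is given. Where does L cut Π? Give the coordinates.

(-8, -10, -6)

Direction of L: (2, -6, 5) × (16, -1, -7) = (47, 94, 94).
A point on L: solving the two plane equations with x = -7 gives (-7, -8, -4).
Substitute r = (-7, -8, -4) + t(47, 94, 94) into the plane: -76 + 940t = -96, so t = -1/47.
Intersection: (-7, -8, -4) + (-1/47)·(47, 94, 94) = (-8, -10, -6).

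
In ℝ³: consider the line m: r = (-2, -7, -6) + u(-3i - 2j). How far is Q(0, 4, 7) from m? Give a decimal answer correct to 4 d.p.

Taking (-2, -7, -6) on m with direction v = (-3, -2, 0): w = Q − (-2, -7, -6) = (2, 11, 13), and w × v = (26, -39, 29).
Distance = |w × v| / |v| = √3038 / √13 ≈ 15.2870.

15.2870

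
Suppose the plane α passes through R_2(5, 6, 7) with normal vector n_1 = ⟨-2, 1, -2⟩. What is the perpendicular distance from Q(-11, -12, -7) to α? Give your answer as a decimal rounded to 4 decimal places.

α: n_1·r = n_1·R_2 gives -2x + y - 2z = -18.
n·Q − d = (-2)·(-11) + (1)·(-12) + (-2)·(-7) − (-18) = 42; |n| = √9.
Distance = |42| / √9 = 42/√9 ≈ 14.0000.

14.0000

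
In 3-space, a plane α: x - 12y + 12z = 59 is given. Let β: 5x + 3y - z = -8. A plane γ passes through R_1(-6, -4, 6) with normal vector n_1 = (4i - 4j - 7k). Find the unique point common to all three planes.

(-1, 1, 6)

γ: n_1·r = n_1·R_1 gives 4x - 4y - 7z = -50.
Solving the 3×3 linear system x - 12y + 12z = 59, 5x + 3y - z = -8, 4x - 4y - 7z = -50 (e.g. by elimination or Cramer's rule, determinant = -781) gives (-1, 1, 6).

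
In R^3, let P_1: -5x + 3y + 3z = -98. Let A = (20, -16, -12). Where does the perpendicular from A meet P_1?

Foot = A − λn with λ = (n·A − d)/|n|² = (-184 − (-98))/43 = -2.
Foot = (20, -16, -12) − (-2)·(-5, 3, 3) = (10, -10, -6).

(10, -10, -6)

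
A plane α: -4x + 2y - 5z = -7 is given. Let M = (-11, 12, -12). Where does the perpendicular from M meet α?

Foot = M − λn with λ = (n·M − d)/|n|² = (128 − (-7))/45 = 3.
Foot = (-11, 12, -12) − 3·(-4, 2, -5) = (1, 6, 3).

(1, 6, 3)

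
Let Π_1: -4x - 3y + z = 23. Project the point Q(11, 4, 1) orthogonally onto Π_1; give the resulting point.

Foot = Q − λn with λ = (n·Q − d)/|n|² = (-55 − 23)/26 = -3.
Foot = (11, 4, 1) − (-3)·(-4, -3, 1) = (-1, -5, 4).

(-1, -5, 4)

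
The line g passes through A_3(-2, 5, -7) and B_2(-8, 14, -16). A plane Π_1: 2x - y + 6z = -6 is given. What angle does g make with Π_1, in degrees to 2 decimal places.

A direction vector for g is B_2 − A_3 = (-6, 9, -9).
sin θ = |n·v| / (|n||v|) = |-75| / (√41 · √198) = 0.83241.
θ ≈ 56.35°.

56.35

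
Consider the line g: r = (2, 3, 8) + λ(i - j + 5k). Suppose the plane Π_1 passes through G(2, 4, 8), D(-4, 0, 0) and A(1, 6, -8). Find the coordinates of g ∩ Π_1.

(1, 4, 3)

GD = (-6, -4, -8), GA = (-1, 2, -16); a normal to Π_1 is GD × GA = (80, -88, -16).
Using G: Π_1 has equation 80x - 88y - 16z = -320.
Substitute r = (2, 3, 8) + t(1, -1, 5) into the plane: -232 + 88t = -320, so t = -1.
Intersection: (2, 3, 8) + (-1)·(1, -1, 5) = (1, 4, 3).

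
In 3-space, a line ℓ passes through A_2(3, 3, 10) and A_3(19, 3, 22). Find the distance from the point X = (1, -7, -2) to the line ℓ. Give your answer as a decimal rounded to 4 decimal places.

A direction vector for ℓ is A_3 − A_2 = (16, 0, 12).
Taking (3, 3, 10) on ℓ with direction v = (16, 0, 12): w = X − (3, 3, 10) = (-2, -10, -12), and w × v = (-120, -168, 160).
Distance = |w × v| / |v| = √68224 / √400 ≈ 13.0599.

13.0599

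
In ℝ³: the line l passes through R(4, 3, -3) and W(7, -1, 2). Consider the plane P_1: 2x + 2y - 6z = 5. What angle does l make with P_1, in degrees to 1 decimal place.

43.0

A direction vector for l is W − R = (3, -4, 5).
sin θ = |n·v| / (|n||v|) = |-32| / (√44 · √50) = 0.68224.
θ ≈ 43.0°.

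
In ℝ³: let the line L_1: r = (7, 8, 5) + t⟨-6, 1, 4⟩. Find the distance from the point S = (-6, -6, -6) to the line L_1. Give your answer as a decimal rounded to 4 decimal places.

Taking (7, 8, 5) on L_1 with direction v = (-6, 1, 4): w = S − (7, 8, 5) = (-13, -14, -11), and w × v = (-45, 118, -97).
Distance = |w × v| / |v| = √25358 / √53 ≈ 21.8736.

21.8736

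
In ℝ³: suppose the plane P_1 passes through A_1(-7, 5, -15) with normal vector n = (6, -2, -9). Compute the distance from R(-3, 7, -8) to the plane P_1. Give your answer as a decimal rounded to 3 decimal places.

3.909

P_1: n·r = n·A_1 gives 6x - 2y - 9z = 83.
n·R − d = (6)·(-3) + (-2)·(7) + (-9)·(-8) − 83 = -43; |n| = √121.
Distance = |-43| / √121 = 43/√121 ≈ 3.909.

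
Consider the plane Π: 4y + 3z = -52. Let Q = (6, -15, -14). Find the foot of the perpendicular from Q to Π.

(6, -7, -8)

Foot = Q − λn with λ = (n·Q − d)/|n|² = (-102 − (-52))/25 = -2.
Foot = (6, -15, -14) − (-2)·(0, 4, 3) = (6, -7, -8).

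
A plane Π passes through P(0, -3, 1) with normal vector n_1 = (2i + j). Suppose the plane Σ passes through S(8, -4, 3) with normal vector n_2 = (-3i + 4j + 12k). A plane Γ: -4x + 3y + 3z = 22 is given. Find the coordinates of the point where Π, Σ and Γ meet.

Π: n_1·r = n_1·P gives 2x + y = -3.
Σ: n_2·r = n_2·S gives -3x + 4y + 12z = -4.
Solving the 3×3 linear system 2x + y = -3, -3x + 4y + 12z = -4, -4x + 3y + 3z = 22 (e.g. by elimination or Cramer's rule, determinant = -87) gives (-4, 5, -3).

(-4, 5, -3)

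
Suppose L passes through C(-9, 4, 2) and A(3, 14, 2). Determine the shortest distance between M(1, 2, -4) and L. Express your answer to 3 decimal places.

A direction vector for L is A − C = (12, 10, 0).
Taking (-9, 4, 2) on L with direction v = (12, 10, 0): w = M − (-9, 4, 2) = (10, -2, -6), and w × v = (60, -72, 124).
Distance = |w × v| / |v| = √24160 / √244 ≈ 9.951.

9.951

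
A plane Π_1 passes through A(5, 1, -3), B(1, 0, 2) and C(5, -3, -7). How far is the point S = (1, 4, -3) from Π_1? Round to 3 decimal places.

4.366

AB = (-4, -1, 5), AC = (0, -4, -4); a normal to Π_1 is AB × AC = (24, -16, 16).
Using A: Π_1 has equation 24x - 16y + 16z = 56.
n·S − d = (24)·(1) + (-16)·(4) + (16)·(-3) − 56 = -144; |n| = √1088.
Distance = |-144| / √1088 = 144/√1088 ≈ 4.366.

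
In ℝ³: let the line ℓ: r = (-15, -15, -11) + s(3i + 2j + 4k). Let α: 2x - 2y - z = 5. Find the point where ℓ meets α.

(-6, -9, 1)

Substitute r = (-15, -15, -11) + t(3, 2, 4) into the plane: 11 + (-2)t = 5, so t = 3.
Intersection: (-15, -15, -11) + 3·(3, 2, 4) = (-6, -9, 1).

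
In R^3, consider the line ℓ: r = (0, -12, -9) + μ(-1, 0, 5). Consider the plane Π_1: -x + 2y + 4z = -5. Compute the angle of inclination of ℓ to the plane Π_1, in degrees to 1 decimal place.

64.0

sin θ = |n·v| / (|n||v|) = |21| / (√21 · √26) = 0.89872.
θ ≈ 64.0°.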